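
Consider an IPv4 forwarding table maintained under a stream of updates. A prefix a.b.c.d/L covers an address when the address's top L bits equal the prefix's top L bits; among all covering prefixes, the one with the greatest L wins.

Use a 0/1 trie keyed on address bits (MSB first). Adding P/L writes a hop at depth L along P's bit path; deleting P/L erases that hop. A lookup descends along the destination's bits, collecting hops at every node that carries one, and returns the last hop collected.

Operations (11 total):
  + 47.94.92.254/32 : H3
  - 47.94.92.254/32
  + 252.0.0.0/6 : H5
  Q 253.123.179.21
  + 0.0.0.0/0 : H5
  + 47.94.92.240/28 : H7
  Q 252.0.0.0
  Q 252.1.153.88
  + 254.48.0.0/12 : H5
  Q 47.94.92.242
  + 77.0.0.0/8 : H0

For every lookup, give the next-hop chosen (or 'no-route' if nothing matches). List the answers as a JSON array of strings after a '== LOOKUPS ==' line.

Trace:
  + 47.94.92.254/32 (H3) depth=32
  - 47.94.92.254/32 clear@32
  + 252.0.0.0/6 (H5) depth=6
  ? 253.123.179.21  path d0:-→d1:-→d2:-→d3:-→d4:-→d5:-→d6:H5  best=H5
  + 0.0.0.0/0 (H5) depth=0
  + 47.94.92.240/28 (H7) depth=28
  ? 252.0.0.0  path d0:H5→d1:-→d2:-→d3:-→d4:-→d5:-→d6:H5  best=H5
  ? 252.1.153.88  path d0:H5→d1:-→d2:-→d3:-→d4:-→d5:-→d6:H5  best=H5
  + 254.48.0.0/12 (H5) depth=12
  ? 47.94.92.242  path d0:H5→d1:-→d2:-→d3:-→d4:-→d5:-→d6:-→d7:-→d8:-→d9:-→d10:-→d11:-→d12:-→d13:-→d14:-→d15:-→d16:-→d17:-→d18:-→d19:-→d20:-→d21:-→d22:-→d23:-→d24:-→d25:-→d26:-→d27:-→d28:H7  best=H7
  + 77.0.0.0/8 (H0) depth=8

== LOOKUPS ==
["H5","H5","H5","H7"]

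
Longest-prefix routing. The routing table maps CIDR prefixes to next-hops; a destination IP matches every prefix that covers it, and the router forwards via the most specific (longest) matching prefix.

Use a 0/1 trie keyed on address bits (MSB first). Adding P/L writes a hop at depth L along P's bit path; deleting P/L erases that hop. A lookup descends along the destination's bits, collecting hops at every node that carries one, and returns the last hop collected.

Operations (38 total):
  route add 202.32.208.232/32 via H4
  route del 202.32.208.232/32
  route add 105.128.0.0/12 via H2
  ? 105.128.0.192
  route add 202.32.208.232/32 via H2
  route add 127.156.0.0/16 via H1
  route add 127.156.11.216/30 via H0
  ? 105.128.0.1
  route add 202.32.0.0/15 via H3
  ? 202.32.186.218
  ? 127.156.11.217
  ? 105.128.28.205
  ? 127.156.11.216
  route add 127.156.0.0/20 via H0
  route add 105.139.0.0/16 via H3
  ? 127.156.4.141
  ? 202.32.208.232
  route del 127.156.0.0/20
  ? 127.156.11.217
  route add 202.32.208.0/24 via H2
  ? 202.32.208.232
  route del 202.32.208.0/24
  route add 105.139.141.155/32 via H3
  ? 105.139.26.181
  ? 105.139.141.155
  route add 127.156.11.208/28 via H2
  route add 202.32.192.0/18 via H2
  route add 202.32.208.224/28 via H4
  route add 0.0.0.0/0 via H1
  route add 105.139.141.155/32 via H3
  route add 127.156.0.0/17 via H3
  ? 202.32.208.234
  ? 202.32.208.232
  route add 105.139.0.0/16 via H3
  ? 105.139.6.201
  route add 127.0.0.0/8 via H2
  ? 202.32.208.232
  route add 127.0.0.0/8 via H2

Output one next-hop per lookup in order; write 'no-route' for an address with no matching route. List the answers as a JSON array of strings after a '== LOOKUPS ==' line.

Apply in order:
  + 202.32.208.232/32 (H4) depth=32
  del 202.32.208.232/32 (clear depth 32)
  + 105.128.0.0/12 (H2) depth=12
  ? 105.128.0.192  path d0:-→d1:-→d2:-→d3:-→d4:-→d5:-→d6:-→d7:-→d8:-→d9:-→d10:-→d11:-→d12:H2  best=H2
  + 202.32.208.232/32 (H2) depth=32
  + 127.156.0.0/16 (H1) depth=16
  + 127.156.11.216/30 (H0) depth=30
  ? 105.128.0.1  path d0:-→d1:-→d2:-→d3:-→d4:-→d5:-→d6:-→d7:-→d8:-→d9:-→d10:-→d11:-→d12:H2  best=H2
  + 202.32.0.0/15 (H3) depth=15
  ? 202.32.186.218  path d0:-→d1:-→d2:-→d3:-→d4:-→d5:-→d6:-→d7:-→d8:-→d9:-→d10:-→d11:-→d12:-→d13:-→d14:-→d15:H3→d16:-→d17:-  best=H3
  ? 127.156.11.217  path d0:-→d1:-→d2:-→d3:-→d4:-→d5:-→d6:-→d7:-→d8:-→d9:-→d10:-→d11:-→d12:-→d13:-→d14:-→d15:-→d16:H1→d17:-→d18:-→d19:-→d20:-→d21:-→d22:-→d23:-→d24:-→d25:-→d26:-→d27:-→d28:-→d29:-→d30:H0  best=H0
  ? 105.128.28.205  path d0:-→d1:-→d2:-→d3:-→d4:-→d5:-→d6:-→d7:-→d8:-→d9:-→d10:-→d11:-→d12:H2  best=H2
  ? 127.156.11.216  path d0:-→d1:-→d2:-→d3:-→d4:-→d5:-→d6:-→d7:-→d8:-→d9:-→d10:-→d11:-→d12:-→d13:-→d14:-→d15:-→d16:H1→d17:-→d18:-→d19:-→d20:-→d21:-→d22:-→d23:-→d24:-→d25:-→d26:-→d27:-→d28:-→d29:-→d30:H0  best=H0
  + 127.156.0.0/20 (H0) depth=20
  + 105.139.0.0/16 (H3) depth=16
  ? 127.156.4.141  path d0:-→d1:-→d2:-→d3:-→d4:-→d5:-→d6:-→d7:-→d8:-→d9:-→d10:-→d11:-→d12:-→d13:-→d14:-→d15:-→d16:H1→d17:-→d18:-→d19:-→d20:H0  best=H0
  ? 202.32.208.232  path d0:-→d1:-→d2:-→d3:-→d4:-→d5:-→d6:-→d7:-→d8:-→d9:-→d10:-→d11:-→d12:-→d13:-→d14:-→d15:H3→d16:-→d17:-→d18:-→d19:-→d20:-→d21:-→d22:-→d23:-→d24:-→d25:-→d26:-→d27:-→d28:-→d29:-→d30:-→d31:-→d32:H2  best=H2
  del 127.156.0.0/20 (clear depth 20)
  ? 127.156.11.217  path d0:-→d1:-→d2:-→d3:-→d4:-→d5:-→d6:-→d7:-→d8:-→d9:-→d10:-→d11:-→d12:-→d13:-→d14:-→d15:-→d16:H1→d17:-→d18:-→d19:-→d20:-→d21:-→d22:-→d23:-→d24:-→d25:-→d26:-→d27:-→d28:-→d29:-→d30:H0  best=H0
  + 202.32.208.0/24 (H2) depth=24
  ? 202.32.208.232  path d0:-→d1:-→d2:-→d3:-→d4:-→d5:-→d6:-→d7:-→d8:-→d9:-→d10:-→d11:-→d12:-→d13:-→d14:-→d15:H3→d16:-→d17:-→d18:-→d19:-→d20:-→d21:-→d22:-→d23:-→d24:H2→d25:-→d26:-→d27:-→d28:-→d29:-→d30:-→d31:-→d32:H2  best=H2
  del 202.32.208.0/24 (clear depth 24)
  + 105.139.141.155/32 (H3) depth=32
  ? 105.139.26.181  path d0:-→d1:-→d2:-→d3:-→d4:-→d5:-→d6:-→d7:-→d8:-→d9:-→d10:-→d11:-→d12:H2→d13:-→d14:-→d15:-→d16:H3  best=H3
  ? 105.139.141.155  path d0:-→d1:-→d2:-→d3:-→d4:-→d5:-→d6:-→d7:-→d8:-→d9:-→d10:-→d11:-→d12:H2→d13:-→d14:-→d15:-→d16:H3→d17:-→d18:-→d19:-→d20:-→d21:-→d22:-→d23:-→d24:-→d25:-→d26:-→d27:-→d28:-→d29:-→d30:-→d31:-→d32:H3  best=H3
  + 127.156.11.208/28 (H2) depth=28
  + 202.32.192.0/18 (H2) depth=18
  + 202.32.208.224/28 (H4) depth=28
  + 0.0.0.0/0 (H1) depth=0
  + 105.139.141.155/32 (H3) depth=32
  + 127.156.0.0/17 (H3) depth=17
  ? 202.32.208.234  path d0:H1→d1:-→d2:-→d3:-→d4:-→d5:-→d6:-→d7:-→d8:-→d9:-→d10:-→d11:-→d12:-→d13:-→d14:-→d15:H3→d16:-→d17:-→d18:H2→d19:-→d20:-→d21:-→d22:-→d23:-→d24:-→d25:-→d26:-→d27:-→d28:H4→d29:-→d30:-  best=H4
  ? 202.32.208.232  path d0:H1→d1:-→d2:-→d3:-→d4:-→d5:-→d6:-→d7:-→d8:-→d9:-→d10:-→d11:-→d12:-→d13:-→d14:-→d15:H3→d16:-→d17:-→d18:H2→d19:-→d20:-→d21:-→d22:-→d23:-→d24:-→d25:-→d26:-→d27:-→d28:H4→d29:-→d30:-→d31:-→d32:H2  best=H2
  + 105.139.0.0/16 (H3) depth=16
  ? 105.139.6.201  path d0:H1→d1:-→d2:-→d3:-→d4:-→d5:-→d6:-→d7:-→d8:-→d9:-→d10:-→d11:-→d12:H2→d13:-→d14:-→d15:-→d16:H3  best=H3
  + 127.0.0.0/8 (H2) depth=8
  ? 202.32.208.232  path d0:H1→d1:-→d2:-→d3:-→d4:-→d5:-→d6:-→d7:-→d8:-→d9:-→d10:-→d11:-→d12:-→d13:-→d14:-→d15:H3→d16:-→d17:-→d18:H2→d19:-→d20:-→d21:-→d22:-→d23:-→d24:-→d25:-→d26:-→d27:-→d28:H4→d29:-→d30:-→d31:-→d32:H2  best=H2
  + 127.0.0.0/8 (H2) depth=8

== LOOKUPS ==
["H2","H2","H3","H0","H2","H0","H0","H2","H0","H2","H3","H3","H4","H2","H3","H2"]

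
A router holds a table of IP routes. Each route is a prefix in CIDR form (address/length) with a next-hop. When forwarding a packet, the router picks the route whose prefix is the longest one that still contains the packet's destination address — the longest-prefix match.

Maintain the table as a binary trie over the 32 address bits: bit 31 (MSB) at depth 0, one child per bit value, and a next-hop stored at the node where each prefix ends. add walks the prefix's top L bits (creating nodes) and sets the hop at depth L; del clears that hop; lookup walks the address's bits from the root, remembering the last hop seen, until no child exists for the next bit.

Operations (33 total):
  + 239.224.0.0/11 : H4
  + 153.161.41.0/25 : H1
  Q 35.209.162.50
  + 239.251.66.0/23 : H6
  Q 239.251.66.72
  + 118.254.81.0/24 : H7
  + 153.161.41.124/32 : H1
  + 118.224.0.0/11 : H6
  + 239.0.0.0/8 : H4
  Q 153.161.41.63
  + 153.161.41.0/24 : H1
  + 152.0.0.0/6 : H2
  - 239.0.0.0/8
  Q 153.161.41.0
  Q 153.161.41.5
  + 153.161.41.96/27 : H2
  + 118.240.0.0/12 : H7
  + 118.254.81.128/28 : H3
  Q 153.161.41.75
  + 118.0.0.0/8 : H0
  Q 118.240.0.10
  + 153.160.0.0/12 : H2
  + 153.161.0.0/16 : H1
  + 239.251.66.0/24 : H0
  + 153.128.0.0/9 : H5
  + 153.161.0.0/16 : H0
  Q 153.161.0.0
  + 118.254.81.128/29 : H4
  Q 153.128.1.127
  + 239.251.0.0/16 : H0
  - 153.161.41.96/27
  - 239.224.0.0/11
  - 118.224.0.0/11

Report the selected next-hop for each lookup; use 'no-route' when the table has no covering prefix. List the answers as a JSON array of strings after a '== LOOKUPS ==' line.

Apply in order:
  add 239.224.0.0/11 -> H4 at depth 11
  add 153.161.41.0/25 -> H1 at depth 25
  ? 35.209.162.50  path d0:-  best=no-route
  add 239.251.66.0/23 -> H6 at depth 23
  ? 239.251.66.72  path d0:-→d1:-→d2:-→d3:-→d4:-→d5:-→d6:-→d7:-→d8:-→d9:-→d10:-→d11:H4→d12:-→d13:-→d14:-→d15:-→d16:-→d17:-→d18:-→d19:-→d20:-→d21:-→d22:-→d23:H6  best=H6
  add 118.254.81.0/24 -> H7 at depth 24
  add 153.161.41.124/32 -> H1 at depth 32
  add 118.224.0.0/11 -> H6 at depth 11
  add 239.0.0.0/8 -> H4 at depth 8
  ? 153.161.41.63  path d0:-→d1:-→d2:-→d3:-→d4:-→d5:-→d6:-→d7:-→d8:-→d9:-→d10:-→d11:-→d12:-→d13:-→d14:-→d15:-→d16:-→d17:-→d18:-→d19:-→d20:-→d21:-→d22:-→d23:-→d24:-→d25:H1  best=H1
  add 153.161.41.0/24 -> H1 at depth 24
  add 152.0.0.0/6 -> H2 at depth 6
  del 239.0.0.0/8 (clear depth 8)
  ? 153.161.41.0  path d0:-→d1:-→d2:-→d3:-→d4:-→d5:-→d6:H2→d7:-→d8:-→d9:-→d10:-→d11:-→d12:-→d13:-→d14:-→d15:-→d16:-→d17:-→d18:-→d19:-→d20:-→d21:-→d22:-→d23:-→d24:H1→d25:H1  best=H1
  ? 153.161.41.5  path d0:-→d1:-→d2:-→d3:-→d4:-→d5:-→d6:H2→d7:-→d8:-→d9:-→d10:-→d11:-→d12:-→d13:-→d14:-→d15:-→d16:-→d17:-→d18:-→d19:-→d20:-→d21:-→d22:-→d23:-→d24:H1→d25:H1  best=H1
  add 153.161.41.96/27 -> H2 at depth 27
  add 118.240.0.0/12 -> H7 at depth 12
  add 118.254.81.128/28 -> H3 at depth 28
  ? 153.161.41.75  path d0:-→d1:-→d2:-→d3:-→d4:-→d5:-→d6:H2→d7:-→d8:-→d9:-→d10:-→d11:-→d12:-→d13:-→d14:-→d15:-→d16:-→d17:-→d18:-→d19:-→d20:-→d21:-→d22:-→d23:-→d24:H1→d25:H1→d26:-  best=H1
  add 118.0.0.0/8 -> H0 at depth 8
  ? 118.240.0.10  path d0:-→d1:-→d2:-→d3:-→d4:-→d5:-→d6:-→d7:-→d8:H0→d9:-→d10:-→d11:H6→d12:H7  best=H7
  add 153.160.0.0/12 -> H2 at depth 12
  add 153.161.0.0/16 -> H1 at depth 16
  add 239.251.66.0/24 -> H0 at depth 24
  add 153.128.0.0/9 -> H5 at depth 9
  add 153.161.0.0/16 -> H0 at depth 16
  ? 153.161.0.0  path d0:-→d1:-→d2:-→d3:-→d4:-→d5:-→d6:H2→d7:-→d8:-→d9:H5→d10:-→d11:-→d12:H2→d13:-→d14:-→d15:-→d16:H0→d17:-→d18:-  best=H0
  add 118.254.81.128/29 -> H4 at depth 29
  ? 153.128.1.127  path d0:-→d1:-→d2:-→d3:-→d4:-→d5:-→d6:H2→d7:-→d8:-→d9:H5→d10:-  best=H5
  add 239.251.0.0/16 -> H0 at depth 16
  del 153.161.41.96/27 (clear depth 27)
  del 239.224.0.0/11 (clear depth 11)
  del 118.224.0.0/11 (clear depth 11)

== LOOKUPS ==
["no-route","H6","H1","H1","H1","H1","H7","H0","H5"]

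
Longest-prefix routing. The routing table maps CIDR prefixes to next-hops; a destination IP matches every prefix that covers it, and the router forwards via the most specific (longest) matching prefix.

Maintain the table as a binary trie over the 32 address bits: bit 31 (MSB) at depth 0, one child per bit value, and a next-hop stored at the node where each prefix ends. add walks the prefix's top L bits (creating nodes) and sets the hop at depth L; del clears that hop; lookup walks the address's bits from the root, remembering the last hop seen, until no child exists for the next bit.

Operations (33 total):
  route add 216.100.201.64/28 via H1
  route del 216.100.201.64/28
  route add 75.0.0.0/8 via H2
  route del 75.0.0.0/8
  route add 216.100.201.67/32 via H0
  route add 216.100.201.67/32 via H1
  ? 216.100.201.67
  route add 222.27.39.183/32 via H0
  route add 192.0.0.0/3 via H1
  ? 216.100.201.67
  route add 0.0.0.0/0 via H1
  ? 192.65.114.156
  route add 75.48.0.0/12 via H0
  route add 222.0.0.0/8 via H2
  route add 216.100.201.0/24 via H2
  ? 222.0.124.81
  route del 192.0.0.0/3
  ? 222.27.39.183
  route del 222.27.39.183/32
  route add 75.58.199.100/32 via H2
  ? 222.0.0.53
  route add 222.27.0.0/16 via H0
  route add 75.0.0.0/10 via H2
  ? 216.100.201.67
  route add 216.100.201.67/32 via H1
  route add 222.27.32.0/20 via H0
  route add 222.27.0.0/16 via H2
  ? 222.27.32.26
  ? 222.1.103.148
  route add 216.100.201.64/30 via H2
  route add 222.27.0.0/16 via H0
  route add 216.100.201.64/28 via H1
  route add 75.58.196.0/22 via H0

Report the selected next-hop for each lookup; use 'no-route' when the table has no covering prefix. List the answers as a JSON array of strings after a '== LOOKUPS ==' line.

Apply in order:
  + 216.100.201.64/28 (H1) depth=28
  del 216.100.201.64/28 (clear depth 28)
  + 75.0.0.0/8 (H2) depth=8
  del 75.0.0.0/8 (clear depth 8)
  + 216.100.201.67/32 (H0) depth=32
  + 216.100.201.67/32 (H1) depth=32
  ? 216.100.201.67  path d0:-→d1:-→d2:-→d3:-→d4:-→d5:-→d6:-→d7:-→d8:-→d9:-→d10:-→d11:-→d12:-→d13:-→d14:-→d15:-→d16:-→d17:-→d18:-→d19:-→d20:-→d21:-→d22:-→d23:-→d24:-→d25:-→d26:-→d27:-→d28:-→d29:-→d30:-→d31:-→d32:H1  best=H1
  + 222.27.39.183/32 (H0) depth=32
  + 192.0.0.0/3 (H1) depth=3
  ? 216.100.201.67  path d0:-→d1:-→d2:-→d3:H1→d4:-→d5:-→d6:-→d7:-→d8:-→d9:-→d10:-→d11:-→d12:-→d13:-→d14:-→d15:-→d16:-→d17:-→d18:-→d19:-→d20:-→d21:-→d22:-→d23:-→d24:-→d25:-→d26:-→d27:-→d28:-→d29:-→d30:-→d31:-→d32:H1  best=H1
  + 0.0.0.0/0 (H1) depth=0
  ? 192.65.114.156  path d0:H1→d1:-→d2:-→d3:H1  best=H1
  + 75.48.0.0/12 (H0) depth=12
  + 222.0.0.0/8 (H2) depth=8
  + 216.100.201.0/24 (H2) depth=24
  ? 222.0.124.81  path d0:H1→d1:-→d2:-→d3:H1→d4:-→d5:-→d6:-→d7:-→d8:H2→d9:-→d10:-→d11:-  best=H2
  del 192.0.0.0/3 (clear depth 3)
  ? 222.27.39.183  path d0:H1→d1:-→d2:-→d3:-→d4:-→d5:-→d6:-→d7:-→d8:H2→d9:-→d10:-→d11:-→d12:-→d13:-→d14:-→d15:-→d16:-→d17:-→d18:-→d19:-→d20:-→d21:-→d22:-→d23:-→d24:-→d25:-→d26:-→d27:-→d28:-→d29:-→d30:-→d31:-→d32:H0  best=H0
  del 222.27.39.183/32 (clear depth 32)
  + 75.58.199.100/32 (H2) depth=32
  ? 222.0.0.53  path d0:H1→d1:-→d2:-→d3:-→d4:-→d5:-→d6:-→d7:-→d8:H2→d9:-→d10:-→d11:-  best=H2
  + 222.27.0.0/16 (H0) depth=16
  + 75.0.0.0/10 (H2) depth=10
  ? 216.100.201.67  path d0:H1→d1:-→d2:-→d3:-→d4:-→d5:-→d6:-→d7:-→d8:-→d9:-→d10:-→d11:-→d12:-→d13:-→d14:-→d15:-→d16:-→d17:-→d18:-→d19:-→d20:-→d21:-→d22:-→d23:-→d24:H2→d25:-→d26:-→d27:-→d28:-→d29:-→d30:-→d31:-→d32:H1  best=H1
  + 216.100.201.67/32 (H1) depth=32
  + 222.27.32.0/20 (H0) depth=20
  + 222.27.0.0/16 (H2) depth=16
  ? 222.27.32.26  path d0:H1→d1:-→d2:-→d3:-→d4:-→d5:-→d6:-→d7:-→d8:H2→d9:-→d10:-→d11:-→d12:-→d13:-→d14:-→d15:-→d16:H2→d17:-→d18:-→d19:-→d20:H0→d21:-  best=H0
  ? 222.1.103.148  path d0:H1→d1:-→d2:-→d3:-→d4:-→d5:-→d6:-→d7:-→d8:H2→d9:-→d10:-→d11:-  best=H2
  + 216.100.201.64/30 (H2) depth=30
  + 222.27.0.0/16 (H0) depth=16
  + 216.100.201.64/28 (H1) depth=28
  + 75.58.196.0/22 (H0) depth=22

== LOOKUPS ==
["H1","H1","H1","H2","H0","H2","H1","H0","H2"]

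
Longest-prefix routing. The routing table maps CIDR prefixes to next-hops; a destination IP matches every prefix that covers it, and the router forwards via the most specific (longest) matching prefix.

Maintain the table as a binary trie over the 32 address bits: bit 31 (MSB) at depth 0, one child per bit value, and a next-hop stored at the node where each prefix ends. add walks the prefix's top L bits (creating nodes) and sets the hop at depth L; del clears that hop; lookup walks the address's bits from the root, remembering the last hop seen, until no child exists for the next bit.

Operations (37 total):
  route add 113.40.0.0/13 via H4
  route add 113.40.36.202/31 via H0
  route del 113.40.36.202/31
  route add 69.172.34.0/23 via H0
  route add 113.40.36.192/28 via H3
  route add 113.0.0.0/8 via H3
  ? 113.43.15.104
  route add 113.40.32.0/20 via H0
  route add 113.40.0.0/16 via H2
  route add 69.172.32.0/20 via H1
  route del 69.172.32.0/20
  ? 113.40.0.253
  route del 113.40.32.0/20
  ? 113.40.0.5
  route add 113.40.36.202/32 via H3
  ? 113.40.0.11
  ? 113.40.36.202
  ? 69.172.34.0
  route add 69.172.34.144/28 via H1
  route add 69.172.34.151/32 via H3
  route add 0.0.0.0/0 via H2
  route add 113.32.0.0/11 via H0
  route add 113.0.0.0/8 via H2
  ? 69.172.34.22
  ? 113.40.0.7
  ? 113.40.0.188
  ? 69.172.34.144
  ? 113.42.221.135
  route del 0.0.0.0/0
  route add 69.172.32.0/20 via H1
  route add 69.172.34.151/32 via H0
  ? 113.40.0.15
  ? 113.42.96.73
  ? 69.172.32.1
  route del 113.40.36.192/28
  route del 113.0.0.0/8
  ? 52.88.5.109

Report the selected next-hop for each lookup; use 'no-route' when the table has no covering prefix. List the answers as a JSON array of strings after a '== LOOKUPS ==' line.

Trace:
  add 113.40.0.0/13 -> H4 at depth 13
  add 113.40.36.202/31 -> H0 at depth 31
  - 113.40.36.202/31 clear@31
  add 69.172.34.0/23 -> H0 at depth 23
  add 113.40.36.192/28 -> H3 at depth 28
  add 113.0.0.0/8 -> H3 at depth 8
  lookup 113.43.15.104: bits 01110001001010 walk d0:-→d1:-→d2:-→d3:-→d4:-→d5:-→d6:-→d7:-→d8:H3→d9:-→d10:-→d11:-→d12:-→d13:H4→d14:- -> H4
  add 113.40.32.0/20 -> H0 at depth 20
  add 113.40.0.0/16 -> H2 at depth 16
  add 69.172.32.0/20 -> H1 at depth 20
  - 69.172.32.0/20 clear@20
  lookup 113.40.0.253: bits 011100010010100000 walk d0:-→d1:-→d2:-→d3:-→d4:-→d5:-→d6:-→d7:-→d8:H3→d9:-→d10:-→d11:-→d12:-→d13:H4→d14:-→d15:-→d16:H2→d17:-→d18:- -> H2
  - 113.40.32.0/20 clear@20
  lookup 113.40.0.5: bits 011100010010100000 walk d0:-→d1:-→d2:-→d3:-→d4:-→d5:-→d6:-→d7:-→d8:H3→d9:-→d10:-→d11:-→d12:-→d13:H4→d14:-→d15:-→d16:H2→d17:-→d18:- -> H2
  add 113.40.36.202/32 -> H3 at depth 32
  lookup 113.40.0.11: bits 011100010010100000 walk d0:-→d1:-→d2:-→d3:-→d4:-→d5:-→d6:-→d7:-→d8:H3→d9:-→d10:-→d11:-→d12:-→d13:H4→d14:-→d15:-→d16:H2→d17:-→d18:- -> H2
  lookup 113.40.36.202: bits 01110001001010000010010011001010 walk d0:-→d1:-→d2:-→d3:-→d4:-→d5:-→d6:-→d7:-→d8:H3→d9:-→d10:-→d11:-→d12:-→d13:H4→d14:-→d15:-→d16:H2→d17:-→d18:-→d19:-→d20:-→d21:-→d22:-→d23:-→d24:-→d25:-→d26:-→d27:-→d28:H3→d29:-→d30:-→d31:-→d32:H3 -> H3
  lookup 69.172.34.0: bits 01000101101011000010001 walk d0:-→d1:-→d2:-→d3:-→d4:-→d5:-→d6:-→d7:-→d8:-→d9:-→d10:-→d11:-→d12:-→d13:-→d14:-→d15:-→d16:-→d17:-→d18:-→d19:-→d20:-→d21:-→d22:-→d23:H0 -> H0
  add 69.172.34.144/28 -> H1 at depth 28
  add 69.172.34.151/32 -> H3 at depth 32
  add 0.0.0.0/0 -> H2 at depth 0
  add 113.32.0.0/11 -> H0 at depth 11
  add 113.0.0.0/8 -> H2 at depth 8
  lookup 69.172.34.22: bits 010001011010110000100010 walk d0:H2→d1:-→d2:-→d3:-→d4:-→d5:-→d6:-→d7:-→d8:-→d9:-→d10:-→d11:-→d12:-→d13:-→d14:-→d15:-→d16:-→d17:-→d18:-→d19:-→d20:-→d21:-→d22:-→d23:H0→d24:- -> H0
  lookup 113.40.0.7: bits 011100010010100000 walk d0:H2→d1:-→d2:-→d3:-→d4:-→d5:-→d6:-→d7:-→d8:H2→d9:-→d10:-→d11:H0→d12:-→d13:H4→d14:-→d15:-→d16:H2→d17:-→d18:- -> H2
  lookup 113.40.0.188: bits 011100010010100000 walk d0:H2→d1:-→d2:-→d3:-→d4:-→d5:-→d6:-→d7:-→d8:H2→d9:-→d10:-→d11:H0→d12:-→d13:H4→d14:-→d15:-→d16:H2→d17:-→d18:- -> H2
  lookup 69.172.34.144: bits 01000101101011000010001010010 walk d0:H2→d1:-→d2:-→d3:-→d4:-→d5:-→d6:-→d7:-→d8:-→d9:-→d10:-→d11:-→d12:-→d13:-→d14:-→d15:-→d16:-→d17:-→d18:-→d19:-→d20:-→d21:-→d22:-→d23:H0→d24:-→d25:-→d26:-→d27:-→d28:H1→d29:- -> H1
  lookup 113.42.221.135: bits 01110001001010 walk d0:H2→d1:-→d2:-→d3:-→d4:-→d5:-→d6:-→d7:-→d8:H2→d9:-→d10:-→d11:H0→d12:-→d13:H4→d14:- -> H4
  - 0.0.0.0/0 clear@0
  add 69.172.32.0/20 -> H1 at depth 20
  add 69.172.34.151/32 -> H0 at depth 32
  lookup 113.40.0.15: bits 011100010010100000 walk d0:-→d1:-→d2:-→d3:-→d4:-→d5:-→d6:-→d7:-→d8:H2→d9:-→d10:-→d11:H0→d12:-→d13:H4→d14:-→d15:-→d16:H2→d17:-→d18:- -> H2
  lookup 113.42.96.73: bits 01110001001010 walk d0:-→d1:-→d2:-→d3:-→d4:-→d5:-→d6:-→d7:-→d8:H2→d9:-→d10:-→d11:H0→d12:-→d13:H4→d14:- -> H4
  lookup 69.172.32.1: bits 0100010110101100001000 walk d0:-→d1:-→d2:-→d3:-→d4:-→d5:-→d6:-→d7:-→d8:-→d9:-→d10:-→d11:-→d12:-→d13:-→d14:-→d15:-→d16:-→d17:-→d18:-→d19:-→d20:H1→d21:-→d22:- -> H1
  - 113.40.36.192/28 clear@28
  - 113.0.0.0/8 clear@8
  lookup 52.88.5.109: bits 0 walk d0:-→d1:- -> no-route

== LOOKUPS ==
["H4","H2","H2","H2","H3","H0","H0","H2","H2","H1","H4","H2","H4","H1","no-route"]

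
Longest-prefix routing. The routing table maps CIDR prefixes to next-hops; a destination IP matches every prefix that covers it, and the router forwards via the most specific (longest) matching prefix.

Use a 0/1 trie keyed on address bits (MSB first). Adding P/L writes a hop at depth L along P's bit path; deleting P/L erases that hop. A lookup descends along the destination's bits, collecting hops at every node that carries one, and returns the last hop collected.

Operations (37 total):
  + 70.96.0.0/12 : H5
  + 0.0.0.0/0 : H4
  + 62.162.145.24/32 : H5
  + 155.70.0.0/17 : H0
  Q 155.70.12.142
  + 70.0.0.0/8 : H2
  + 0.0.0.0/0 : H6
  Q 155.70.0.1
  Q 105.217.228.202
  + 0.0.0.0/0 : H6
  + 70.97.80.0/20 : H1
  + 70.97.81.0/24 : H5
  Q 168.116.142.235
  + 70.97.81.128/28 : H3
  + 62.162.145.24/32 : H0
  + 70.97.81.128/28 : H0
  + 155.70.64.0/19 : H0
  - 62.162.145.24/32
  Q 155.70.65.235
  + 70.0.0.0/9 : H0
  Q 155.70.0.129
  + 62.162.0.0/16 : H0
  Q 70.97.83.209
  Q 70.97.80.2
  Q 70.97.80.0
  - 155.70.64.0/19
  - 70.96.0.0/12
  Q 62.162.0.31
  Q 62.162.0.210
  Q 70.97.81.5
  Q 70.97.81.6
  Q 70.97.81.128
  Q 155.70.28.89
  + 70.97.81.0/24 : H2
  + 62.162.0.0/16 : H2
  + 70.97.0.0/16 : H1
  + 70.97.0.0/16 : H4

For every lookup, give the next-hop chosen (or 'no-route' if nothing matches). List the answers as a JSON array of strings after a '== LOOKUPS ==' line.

Trace:
  + 70.96.0.0/12 (H5) depth=12
  + 0.0.0.0/0 (H4) depth=0
  + 62.162.145.24/32 (H5) depth=32
  + 155.70.0.0/17 (H0) depth=17
  lookup 155.70.12.142: bits 10011011010001100 walk d0:H4→d1:-→d2:-→d3:-→d4:-→d5:-→d6:-→d7:-→d8:-→d9:-→d10:-→d11:-→d12:-→d13:-→d14:-→d15:-→d16:-→d17:H0 -> H0
  + 70.0.0.0/8 (H2) depth=8
  + 0.0.0.0/0 (H6) depth=0
  lookup 155.70.0.1: bits 10011011010001100 walk d0:H6→d1:-→d2:-→d3:-→d4:-→d5:-→d6:-→d7:-→d8:-→d9:-→d10:-→d11:-→d12:-→d13:-→d14:-→d15:-→d16:-→d17:H0 -> H0
  lookup 105.217.228.202: bits 01 walk d0:H6→d1:-→d2:- -> H6
  + 0.0.0.0/0 (H6) depth=0
  + 70.97.80.0/20 (H1) depth=20
  + 70.97.81.0/24 (H5) depth=24
  lookup 168.116.142.235: bits 10 walk d0:H6→d1:-→d2:- -> H6
  + 70.97.81.128/28 (H3) depth=28
  + 62.162.145.24/32 (H0) depth=32
  + 70.97.81.128/28 (H0) depth=28
  + 155.70.64.0/19 (H0) depth=19
  - 62.162.145.24/32 clear@32
  lookup 155.70.65.235: bits 1001101101000110010 walk d0:H6→d1:-→d2:-→d3:-→d4:-→d5:-→d6:-→d7:-→d8:-→d9:-→d10:-→d11:-→d12:-→d13:-→d14:-→d15:-→d16:-→d17:H0→d18:-→d19:H0 -> H0
  + 70.0.0.0/9 (H0) depth=9
  lookup 155.70.0.129: bits 10011011010001100 walk d0:H6→d1:-→d2:-→d3:-→d4:-→d5:-→d6:-→d7:-→d8:-→d9:-→d10:-→d11:-→d12:-→d13:-→d14:-→d15:-→d16:-→d17:H0 -> H0
  + 62.162.0.0/16 (H0) depth=16
  lookup 70.97.83.209: bits 0100011001100001010100 walk d0:H6→d1:-→d2:-→d3:-→d4:-→d5:-→d6:-→d7:-→d8:H2→d9:H0→d10:-→d11:-→d12:H5→d13:-→d14:-→d15:-→d16:-→d17:-→d18:-→d19:-→d20:H1→d21:-→d22:- -> H1
  lookup 70.97.80.2: bits 01000110011000010101000 walk d0:H6→d1:-→d2:-→d3:-→d4:-→d5:-→d6:-→d7:-→d8:H2→d9:H0→d10:-→d11:-→d12:H5→d13:-→d14:-→d15:-→d16:-→d17:-→d18:-→d19:-→d20:H1→d21:-→d22:-→d23:- -> H1
  lookup 70.97.80.0: bits 01000110011000010101000 walk d0:H6→d1:-→d2:-→d3:-→d4:-→d5:-→d6:-→d7:-→d8:H2→d9:H0→d10:-→d11:-→d12:H5→d13:-→d14:-→d15:-→d16:-→d17:-→d18:-→d19:-→d20:H1→d21:-→d22:-→d23:- -> H1
  - 155.70.64.0/19 clear@19
  - 70.96.0.0/12 clear@12
  lookup 62.162.0.31: bits 0011111010100010 walk d0:H6→d1:-→d2:-→d3:-→d4:-→d5:-→d6:-→d7:-→d8:-→d9:-→d10:-→d11:-→d12:-→d13:-→d14:-→d15:-→d16:H0 -> H0
  lookup 62.162.0.210: bits 0011111010100010 walk d0:H6→d1:-→d2:-→d3:-→d4:-→d5:-→d6:-→d7:-→d8:-→d9:-→d10:-→d11:-→d12:-→d13:-→d14:-→d15:-→d16:H0 -> H0
  lookup 70.97.81.5: bits 010001100110000101010001 walk d0:H6→d1:-→d2:-→d3:-→d4:-→d5:-→d6:-→d7:-→d8:H2→d9:H0→d10:-→d11:-→d12:-→d13:-→d14:-→d15:-→d16:-→d17:-→d18:-→d19:-→d20:H1→d21:-→d22:-→d23:-→d24:H5 -> H5
  lookup 70.97.81.6: bits 010001100110000101010001 walk d0:H6→d1:-→d2:-→d3:-→d4:-→d5:-→d6:-→d7:-→d8:H2→d9:H0→d10:-→d11:-→d12:-→d13:-→d14:-→d15:-→d16:-→d17:-→d18:-→d19:-→d20:H1→d21:-→d22:-→d23:-→d24:H5 -> H5
  lookup 70.97.81.128: bits 0100011001100001010100011000 walk d0:H6→d1:-→d2:-→d3:-→d4:-→d5:-→d6:-→d7:-→d8:H2→d9:H0→d10:-→d11:-→d12:-→d13:-→d14:-→d15:-→d16:-→d17:-→d18:-→d19:-→d20:H1→d21:-→d22:-→d23:-→d24:H5→d25:-→d26:-→d27:-→d28:H0 -> H0
  lookup 155.70.28.89: bits 10011011010001100 walk d0:H6→d1:-→d2:-→d3:-→d4:-→d5:-→d6:-→d7:-→d8:-→d9:-→d10:-→d11:-→d12:-→d13:-→d14:-→d15:-→d16:-→d17:H0 -> H0
  + 70.97.81.0/24 (H2) depth=24
  + 62.162.0.0/16 (H2) depth=16
  + 70.97.0.0/16 (H1) depth=16
  + 70.97.0.0/16 (H4) depth=16

== LOOKUPS ==
["H0","H0","H6","H6","H0","H0","H1","H1","H1","H0","H0","H5","H5","H0","H0"]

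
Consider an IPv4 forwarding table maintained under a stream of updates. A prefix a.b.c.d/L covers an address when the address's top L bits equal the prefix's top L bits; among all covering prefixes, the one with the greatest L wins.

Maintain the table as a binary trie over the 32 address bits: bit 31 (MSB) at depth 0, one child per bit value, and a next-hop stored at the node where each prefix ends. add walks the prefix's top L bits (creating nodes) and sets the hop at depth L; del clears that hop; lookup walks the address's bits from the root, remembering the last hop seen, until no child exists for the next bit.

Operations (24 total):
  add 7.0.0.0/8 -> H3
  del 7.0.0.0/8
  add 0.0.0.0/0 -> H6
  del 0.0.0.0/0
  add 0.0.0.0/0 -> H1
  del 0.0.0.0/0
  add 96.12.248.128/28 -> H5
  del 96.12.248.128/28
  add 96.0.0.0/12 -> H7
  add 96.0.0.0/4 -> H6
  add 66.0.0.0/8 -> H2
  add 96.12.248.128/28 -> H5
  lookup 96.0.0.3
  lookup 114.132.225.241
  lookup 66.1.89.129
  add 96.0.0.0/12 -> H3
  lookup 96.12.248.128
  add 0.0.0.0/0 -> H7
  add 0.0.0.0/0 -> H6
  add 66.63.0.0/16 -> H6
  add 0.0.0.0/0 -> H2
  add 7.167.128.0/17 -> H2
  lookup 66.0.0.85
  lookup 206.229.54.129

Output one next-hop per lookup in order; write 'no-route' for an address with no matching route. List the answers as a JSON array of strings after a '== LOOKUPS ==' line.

Trace:
  add 7.0.0.0/8 -> H3 at depth 8
  del 7.0.0.0/8 (clear depth 8)
  add 0.0.0.0/0 -> H6 at depth 0
  del 0.0.0.0/0 (clear depth 0)
  add 0.0.0.0/0 -> H1 at depth 0
  del 0.0.0.0/0 (clear depth 0)
  add 96.12.248.128/28 -> H5 at depth 28
  del 96.12.248.128/28 (clear depth 28)
  add 96.0.0.0/12 -> H7 at depth 12
  add 96.0.0.0/4 -> H6 at depth 4
  add 66.0.0.0/8 -> H2 at depth 8
  add 96.12.248.128/28 -> H5 at depth 28
  Q 96.0.0.3: descend 011000000000 ; hops seen [H6,H7] ; pick H7
  Q 114.132.225.241: descend 011 ; hops seen [∅] ; pick no-route
  Q 66.1.89.129: descend 01000010 ; hops seen [H2] ; pick H2
  add 96.0.0.0/12 -> H3 at depth 12
  Q 96.12.248.128: descend 0110000000001100111110001000 ; hops seen [H6,H3,H5] ; pick H5
  add 0.0.0.0/0 -> H7 at depth 0
  add 0.0.0.0/0 -> H6 at depth 0
  add 66.63.0.0/16 -> H6 at depth 16
  add 0.0.0.0/0 -> H2 at depth 0
  add 7.167.128.0/17 -> H2 at depth 17
  Q 66.0.0.85: descend 0100001000 ; hops seen [H2,H2] ; pick H2
  Q 206.229.54.129: descend ε ; hops seen [H2] ; pick H2

== LOOKUPS ==
["H7","no-route","H2","H5","H2","H2"]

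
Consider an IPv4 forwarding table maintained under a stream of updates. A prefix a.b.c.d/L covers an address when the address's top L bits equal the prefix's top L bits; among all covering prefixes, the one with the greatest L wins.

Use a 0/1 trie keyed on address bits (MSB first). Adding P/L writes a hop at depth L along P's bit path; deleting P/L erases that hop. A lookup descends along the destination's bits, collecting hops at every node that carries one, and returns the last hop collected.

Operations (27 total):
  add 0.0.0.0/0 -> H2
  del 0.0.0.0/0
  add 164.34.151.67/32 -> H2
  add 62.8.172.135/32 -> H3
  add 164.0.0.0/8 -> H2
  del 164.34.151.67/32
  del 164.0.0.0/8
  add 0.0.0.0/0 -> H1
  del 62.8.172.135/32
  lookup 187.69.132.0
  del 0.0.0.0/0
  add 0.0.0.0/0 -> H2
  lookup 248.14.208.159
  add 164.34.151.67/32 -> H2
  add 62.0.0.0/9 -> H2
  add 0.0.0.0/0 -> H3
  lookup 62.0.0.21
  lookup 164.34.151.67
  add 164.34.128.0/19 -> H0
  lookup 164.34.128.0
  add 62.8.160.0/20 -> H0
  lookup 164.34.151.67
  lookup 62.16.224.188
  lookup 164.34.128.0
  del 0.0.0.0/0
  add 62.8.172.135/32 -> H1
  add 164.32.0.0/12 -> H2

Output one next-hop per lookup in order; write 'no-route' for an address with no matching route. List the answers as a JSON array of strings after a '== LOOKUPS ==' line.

Apply in order:
  add 0.0.0.0/0 -> H2 at depth 0
  - 0.0.0.0/0 clear@0
  add 164.34.151.67/32 -> H2 at depth 32
  add 62.8.172.135/32 -> H3 at depth 32
  add 164.0.0.0/8 -> H2 at depth 8
  - 164.34.151.67/32 clear@32
  - 164.0.0.0/8 clear@8
  add 0.0.0.0/0 -> H1 at depth 0
  - 62.8.172.135/32 clear@32
  lookup 187.69.132.0: bits 101 walk d0:H1→d1:-→d2:-→d3:- -> H1
  - 0.0.0.0/0 clear@0
  add 0.0.0.0/0 -> H2 at depth 0
  lookup 248.14.208.159: bits 1 walk d0:H2→d1:- -> H2
  add 164.34.151.67/32 -> H2 at depth 32
  add 62.0.0.0/9 -> H2 at depth 9
  add 0.0.0.0/0 -> H3 at depth 0
  lookup 62.0.0.21: bits 001111100000 walk d0:H3→d1:-→d2:-→d3:-→d4:-→d5:-→d6:-→d7:-→d8:-→d9:H2→d10:-→d11:-→d12:- -> H2
  lookup 164.34.151.67: bits 10100100001000101001011101000011 walk d0:H3→d1:-→d2:-→d3:-→d4:-→d5:-→d6:-→d7:-→d8:-→d9:-→d10:-→d11:-→d12:-→d13:-→d14:-→d15:-→d16:-→d17:-→d18:-→d19:-→d20:-→d21:-→d22:-→d23:-→d24:-→d25:-→d26:-→d27:-→d28:-→d29:-→d30:-→d31:-→d32:H2 -> H2
  add 164.34.128.0/19 -> H0 at depth 19
  lookup 164.34.128.0: bits 1010010000100010100 walk d0:H3→d1:-→d2:-→d3:-→d4:-→d5:-→d6:-→d7:-→d8:-→d9:-→d10:-→d11:-→d12:-→d13:-→d14:-→d15:-→d16:-→d17:-→d18:-→d19:H0 -> H0
  add 62.8.160.0/20 -> H0 at depth 20
  lookup 164.34.151.67: bits 10100100001000101001011101000011 walk d0:H3→d1:-→d2:-→d3:-→d4:-→d5:-→d6:-→d7:-→d8:-→d9:-→d10:-→d11:-→d12:-→d13:-→d14:-→d15:-→d16:-→d17:-→d18:-→d19:H0→d20:-→d21:-→d22:-→d23:-→d24:-→d25:-→d26:-→d27:-→d28:-→d29:-→d30:-→d31:-→d32:H2 -> H2
  lookup 62.16.224.188: bits 00111110000 walk d0:H3→d1:-→d2:-→d3:-→d4:-→d5:-→d6:-→d7:-→d8:-→d9:H2→d10:-→d11:- -> H2
  lookup 164.34.128.0: bits 1010010000100010100 walk d0:H3→d1:-→d2:-→d3:-→d4:-→d5:-→d6:-→d7:-→d8:-→d9:-→d10:-→d11:-→d12:-→d13:-→d14:-→d15:-→d16:-→d17:-→d18:-→d19:H0 -> H0
  - 0.0.0.0/0 clear@0
  add 62.8.172.135/32 -> H1 at depth 32
  add 164.32.0.0/12 -> H2 at depth 12

== LOOKUPS ==
["H1","H2","H2","H2","H0","H2","H2","H0"]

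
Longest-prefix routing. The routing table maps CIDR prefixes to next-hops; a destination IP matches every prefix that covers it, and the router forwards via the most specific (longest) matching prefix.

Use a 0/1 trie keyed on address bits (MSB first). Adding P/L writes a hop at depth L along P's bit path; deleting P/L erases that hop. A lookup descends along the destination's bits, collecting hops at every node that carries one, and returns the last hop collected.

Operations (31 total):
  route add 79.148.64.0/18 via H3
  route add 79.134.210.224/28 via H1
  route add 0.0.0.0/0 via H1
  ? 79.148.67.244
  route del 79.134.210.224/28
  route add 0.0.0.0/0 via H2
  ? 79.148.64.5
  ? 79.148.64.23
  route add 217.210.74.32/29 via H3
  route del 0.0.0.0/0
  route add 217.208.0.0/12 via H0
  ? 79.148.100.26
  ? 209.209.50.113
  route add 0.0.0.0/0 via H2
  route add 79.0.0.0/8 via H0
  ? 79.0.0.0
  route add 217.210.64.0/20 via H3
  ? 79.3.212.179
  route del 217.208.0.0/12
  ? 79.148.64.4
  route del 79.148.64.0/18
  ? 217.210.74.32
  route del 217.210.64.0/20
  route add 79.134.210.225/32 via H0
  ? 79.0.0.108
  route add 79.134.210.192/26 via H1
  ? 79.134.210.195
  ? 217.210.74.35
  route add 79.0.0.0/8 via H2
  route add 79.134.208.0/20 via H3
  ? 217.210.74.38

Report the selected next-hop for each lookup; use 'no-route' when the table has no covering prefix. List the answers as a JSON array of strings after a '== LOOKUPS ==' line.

Process each operation:
  + 79.148.64.0/18 (H3) depth=18
  + 79.134.210.224/28 (H1) depth=28
  + 0.0.0.0/0 (H1) depth=0
  ? 79.148.67.244  path d0:H1→d1:-→d2:-→d3:-→d4:-→d5:-→d6:-→d7:-→d8:-→d9:-→d10:-→d11:-→d12:-→d13:-→d14:-→d15:-→d16:-→d17:-→d18:H3  best=H3
  - 79.134.210.224/28 clear@28
  + 0.0.0.0/0 (H2) depth=0
  ? 79.148.64.5  path d0:H2→d1:-→d2:-→d3:-→d4:-→d5:-→d6:-→d7:-→d8:-→d9:-→d10:-→d11:-→d12:-→d13:-→d14:-→d15:-→d16:-→d17:-→d18:H3  best=H3
  ? 79.148.64.23  path d0:H2→d1:-→d2:-→d3:-→d4:-→d5:-→d6:-→d7:-→d8:-→d9:-→d10:-→d11:-→d12:-→d13:-→d14:-→d15:-→d16:-→d17:-→d18:H3  best=H3
  + 217.210.74.32/29 (H3) depth=29
  - 0.0.0.0/0 clear@0
  + 217.208.0.0/12 (H0) depth=12
  ? 79.148.100.26  path d0:-→d1:-→d2:-→d3:-→d4:-→d5:-→d6:-→d7:-→d8:-→d9:-→d10:-→d11:-→d12:-→d13:-→d14:-→d15:-→d16:-→d17:-→d18:H3  best=H3
  ? 209.209.50.113  path d0:-→d1:-→d2:-→d3:-→d4:-  best=no-route
  + 0.0.0.0/0 (H2) depth=0
  + 79.0.0.0/8 (H0) depth=8
  ? 79.0.0.0  path d0:H2→d1:-→d2:-→d3:-→d4:-→d5:-→d6:-→d7:-→d8:H0  best=H0
  + 217.210.64.0/20 (H3) depth=20
  ? 79.3.212.179  path d0:H2→d1:-→d2:-→d3:-→d4:-→d5:-→d6:-→d7:-→d8:H0  best=H0
  - 217.208.0.0/12 clear@12
  ? 79.148.64.4  path d0:H2→d1:-→d2:-→d3:-→d4:-→d5:-→d6:-→d7:-→d8:H0→d9:-→d10:-→d11:-→d12:-→d13:-→d14:-→d15:-→d16:-→d17:-→d18:H3  best=H3
  - 79.148.64.0/18 clear@18
  ? 217.210.74.32  path d0:H2→d1:-→d2:-→d3:-→d4:-→d5:-→d6:-→d7:-→d8:-→d9:-→d10:-→d11:-→d12:-→d13:-→d14:-→d15:-→d16:-→d17:-→d18:-→d19:-→d20:H3→d21:-→d22:-→d23:-→d24:-→d25:-→d26:-→d27:-→d28:-→d29:H3  best=H3
  - 217.210.64.0/20 clear@20
  + 79.134.210.225/32 (H0) depth=32
  ? 79.0.0.108  path d0:H2→d1:-→d2:-→d3:-→d4:-→d5:-→d6:-→d7:-→d8:H0  best=H0
  + 79.134.210.192/26 (H1) depth=26
  ? 79.134.210.195  path d0:H2→d1:-→d2:-→d3:-→d4:-→d5:-→d6:-→d7:-→d8:H0→d9:-→d10:-→d11:-→d12:-→d13:-→d14:-→d15:-→d16:-→d17:-→d18:-→d19:-→d20:-→d21:-→d22:-→d23:-→d24:-→d25:-→d26:H1  best=H1
  ? 217.210.74.35  path d0:H2→d1:-→d2:-→d3:-→d4:-→d5:-→d6:-→d7:-→d8:-→d9:-→d10:-→d11:-→d12:-→d13:-→d14:-→d15:-→d16:-→d17:-→d18:-→d19:-→d20:-→d21:-→d22:-→d23:-→d24:-→d25:-→d26:-→d27:-→d28:-→d29:H3  best=H3
  + 79.0.0.0/8 (H2) depth=8
  + 79.134.208.0/20 (H3) depth=20
  ? 217.210.74.38  path d0:H2→d1:-→d2:-→d3:-→d4:-→d5:-→d6:-→d7:-→d8:-→d9:-→d10:-→d11:-→d12:-→d13:-→d14:-→d15:-→d16:-→d17:-→d18:-→d19:-→d20:-→d21:-→d22:-→d23:-→d24:-→d25:-→d26:-→d27:-→d28:-→d29:H3  best=H3

== LOOKUPS ==
["H3","H3","H3","H3","no-route","H0","H0","H3","H3","H0","H1","H3","H3"]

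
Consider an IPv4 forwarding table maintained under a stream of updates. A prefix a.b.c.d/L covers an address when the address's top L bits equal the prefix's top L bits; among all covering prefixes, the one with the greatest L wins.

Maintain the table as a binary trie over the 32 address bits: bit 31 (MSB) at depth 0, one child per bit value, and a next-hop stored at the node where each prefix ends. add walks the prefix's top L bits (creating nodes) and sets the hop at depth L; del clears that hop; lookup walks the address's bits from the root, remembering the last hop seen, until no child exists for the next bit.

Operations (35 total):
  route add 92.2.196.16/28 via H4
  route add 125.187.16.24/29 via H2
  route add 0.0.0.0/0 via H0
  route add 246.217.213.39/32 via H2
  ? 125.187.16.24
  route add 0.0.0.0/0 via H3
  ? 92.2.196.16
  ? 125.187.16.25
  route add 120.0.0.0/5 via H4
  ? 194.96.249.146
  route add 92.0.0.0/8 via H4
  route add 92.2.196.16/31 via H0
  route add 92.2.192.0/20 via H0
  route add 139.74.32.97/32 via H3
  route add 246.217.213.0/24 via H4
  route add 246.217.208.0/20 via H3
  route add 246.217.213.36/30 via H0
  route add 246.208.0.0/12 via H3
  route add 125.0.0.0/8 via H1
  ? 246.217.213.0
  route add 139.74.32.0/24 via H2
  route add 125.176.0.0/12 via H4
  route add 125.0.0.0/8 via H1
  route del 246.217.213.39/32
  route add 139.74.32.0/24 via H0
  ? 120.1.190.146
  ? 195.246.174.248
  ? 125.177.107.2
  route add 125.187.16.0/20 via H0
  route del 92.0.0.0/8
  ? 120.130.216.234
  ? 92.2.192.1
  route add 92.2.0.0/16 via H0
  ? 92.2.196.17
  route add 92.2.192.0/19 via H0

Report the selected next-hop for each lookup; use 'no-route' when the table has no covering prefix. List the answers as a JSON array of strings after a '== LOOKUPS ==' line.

Trace:
  add 92.2.196.16/28 -> H4 at depth 28
  add 125.187.16.24/29 -> H2 at depth 29
  add 0.0.0.0/0 -> H0 at depth 0
  add 246.217.213.39/32 -> H2 at depth 32
  ? 125.187.16.24  path d0:H0→d1:-→d2:-→d3:-→d4:-→d5:-→d6:-→d7:-→d8:-→d9:-→d10:-→d11:-→d12:-→d13:-→d14:-→d15:-→d16:-→d17:-→d18:-→d19:-→d20:-→d21:-→d22:-→d23:-→d24:-→d25:-→d26:-→d27:-→d28:-→d29:H2  best=H2
  add 0.0.0.0/0 -> H3 at depth 0
  ? 92.2.196.16  path d0:H3→d1:-→d2:-→d3:-→d4:-→d5:-→d6:-→d7:-→d8:-→d9:-→d10:-→d11:-→d12:-→d13:-→d14:-→d15:-→d16:-→d17:-→d18:-→d19:-→d20:-→d21:-→d22:-→d23:-→d24:-→d25:-→d26:-→d27:-→d28:H4  best=H4
  ? 125.187.16.25  path d0:H3→d1:-→d2:-→d3:-→d4:-→d5:-→d6:-→d7:-→d8:-→d9:-→d10:-→d11:-→d12:-→d13:-→d14:-→d15:-→d16:-→d17:-→d18:-→d19:-→d20:-→d21:-→d22:-→d23:-→d24:-→d25:-→d26:-→d27:-→d28:-→d29:H2  best=H2
  add 120.0.0.0/5 -> H4 at depth 5
  ? 194.96.249.146  path d0:H3→d1:-→d2:-  best=H3
  add 92.0.0.0/8 -> H4 at depth 8
  add 92.2.196.16/31 -> H0 at depth 31
  add 92.2.192.0/20 -> H0 at depth 20
  add 139.74.32.97/32 -> H3 at depth 32
  add 246.217.213.0/24 -> H4 at depth 24
  add 246.217.208.0/20 -> H3 at depth 20
  add 246.217.213.36/30 -> H0 at depth 30
  add 246.208.0.0/12 -> H3 at depth 12
  add 125.0.0.0/8 -> H1 at depth 8
  ? 246.217.213.0  path d0:H3→d1:-→d2:-→d3:-→d4:-→d5:-→d6:-→d7:-→d8:-→d9:-→d10:-→d11:-→d12:H3→d13:-→d14:-→d15:-→d16:-→d17:-→d18:-→d19:-→d20:H3→d21:-→d22:-→d23:-→d24:H4→d25:-→d26:-  best=H4
  add 139.74.32.0/24 -> H2 at depth 24
  add 125.176.0.0/12 -> H4 at depth 12
  add 125.0.0.0/8 -> H1 at depth 8
  del 246.217.213.39/32 (clear depth 32)
  add 139.74.32.0/24 -> H0 at depth 24
  ? 120.1.190.146  path d0:H3→d1:-→d2:-→d3:-→d4:-→d5:H4  best=H4
  ? 195.246.174.248  path d0:H3→d1:-→d2:-  best=H3
  ? 125.177.107.2  path d0:H3→d1:-→d2:-→d3:-→d4:-→d5:H4→d6:-→d7:-→d8:H1→d9:-→d10:-→d11:-→d12:H4  best=H4
  add 125.187.16.0/20 -> H0 at depth 20
  del 92.0.0.0/8 (clear depth 8)
  ? 120.130.216.234  path d0:H3→d1:-→d2:-→d3:-→d4:-→d5:H4  best=H4
  ? 92.2.192.1  path d0:H3→d1:-→d2:-→d3:-→d4:-→d5:-→d6:-→d7:-→d8:-→d9:-→d10:-→d11:-→d12:-→d13:-→d14:-→d15:-→d16:-→d17:-→d18:-→d19:-→d20:H0→d21:-  best=H0
  add 92.2.0.0/16 -> H0 at depth 16
  ? 92.2.196.17  path d0:H3→d1:-→d2:-→d3:-→d4:-→d5:-→d6:-→d7:-→d8:-→d9:-→d10:-→d11:-→d12:-→d13:-→d14:-→d15:-→d16:H0→d17:-→d18:-→d19:-→d20:H0→d21:-→d22:-→d23:-→d24:-→d25:-→d26:-→d27:-→d28:H4→d29:-→d30:-→d31:H0  best=H0
  add 92.2.192.0/19 -> H0 at depth 19

== LOOKUPS ==
["H2","H4","H2","H3","H4","H4","H3","H4","H4","H0","H0"]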